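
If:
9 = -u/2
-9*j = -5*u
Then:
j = -10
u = -18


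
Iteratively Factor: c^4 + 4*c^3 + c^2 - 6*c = (c - 1)*(c^3 + 5*c^2 + 6*c) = c*(c - 1)*(c^2 + 5*c + 6) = c*(c - 1)*(c + 2)*(c + 3)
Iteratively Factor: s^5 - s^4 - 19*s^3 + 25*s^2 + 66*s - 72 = (s - 1)*(s^4 - 19*s^2 + 6*s + 72) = (s - 3)*(s - 1)*(s^3 + 3*s^2 - 10*s - 24) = (s - 3)*(s - 1)*(s + 4)*(s^2 - s - 6) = (s - 3)^2*(s - 1)*(s + 4)*(s + 2)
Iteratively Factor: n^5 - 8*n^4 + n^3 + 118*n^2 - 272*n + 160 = (n - 5)*(n^4 - 3*n^3 - 14*n^2 + 48*n - 32) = (n - 5)*(n - 1)*(n^3 - 2*n^2 - 16*n + 32) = (n - 5)*(n - 4)*(n - 1)*(n^2 + 2*n - 8) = (n - 5)*(n - 4)*(n - 2)*(n - 1)*(n + 4)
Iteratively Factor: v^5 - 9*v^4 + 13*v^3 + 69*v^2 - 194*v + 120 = (v - 4)*(v^4 - 5*v^3 - 7*v^2 + 41*v - 30) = (v - 4)*(v - 2)*(v^3 - 3*v^2 - 13*v + 15) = (v - 4)*(v - 2)*(v + 3)*(v^2 - 6*v + 5) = (v - 4)*(v - 2)*(v - 1)*(v + 3)*(v - 5)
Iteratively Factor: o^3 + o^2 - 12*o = (o + 4)*(o^2 - 3*o) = o*(o + 4)*(o - 3)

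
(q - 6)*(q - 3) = q^2 - 9*q + 18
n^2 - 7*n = n*(n - 7)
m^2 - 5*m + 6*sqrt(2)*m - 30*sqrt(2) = (m - 5)*(m + 6*sqrt(2))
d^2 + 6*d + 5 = (d + 1)*(d + 5)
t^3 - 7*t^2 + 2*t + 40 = (t - 5)*(t - 4)*(t + 2)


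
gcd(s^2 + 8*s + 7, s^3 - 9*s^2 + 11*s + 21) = s + 1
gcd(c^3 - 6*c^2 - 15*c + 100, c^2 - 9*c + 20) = c - 5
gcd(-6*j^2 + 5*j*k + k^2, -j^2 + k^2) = j - k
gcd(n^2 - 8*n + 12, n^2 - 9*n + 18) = n - 6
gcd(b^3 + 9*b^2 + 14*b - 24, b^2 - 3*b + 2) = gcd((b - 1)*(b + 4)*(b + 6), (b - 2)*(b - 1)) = b - 1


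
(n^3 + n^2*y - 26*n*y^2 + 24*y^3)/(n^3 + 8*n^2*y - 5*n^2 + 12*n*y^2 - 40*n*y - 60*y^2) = (n^2 - 5*n*y + 4*y^2)/(n^2 + 2*n*y - 5*n - 10*y)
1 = 1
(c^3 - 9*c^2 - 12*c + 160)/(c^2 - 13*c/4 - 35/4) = 4*(c^2 - 4*c - 32)/(4*c + 7)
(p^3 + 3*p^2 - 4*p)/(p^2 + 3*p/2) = 2*(p^2 + 3*p - 4)/(2*p + 3)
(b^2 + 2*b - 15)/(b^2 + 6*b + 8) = (b^2 + 2*b - 15)/(b^2 + 6*b + 8)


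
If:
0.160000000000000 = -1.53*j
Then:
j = -0.10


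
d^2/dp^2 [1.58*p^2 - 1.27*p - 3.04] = 3.16000000000000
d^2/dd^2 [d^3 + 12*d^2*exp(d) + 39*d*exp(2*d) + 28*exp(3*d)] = 12*d^2*exp(d) + 156*d*exp(2*d) + 48*d*exp(d) + 6*d + 252*exp(3*d) + 156*exp(2*d) + 24*exp(d)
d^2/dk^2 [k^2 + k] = 2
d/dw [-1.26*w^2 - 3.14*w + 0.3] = -2.52*w - 3.14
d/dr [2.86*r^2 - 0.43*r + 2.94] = 5.72*r - 0.43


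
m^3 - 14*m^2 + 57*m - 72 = (m - 8)*(m - 3)^2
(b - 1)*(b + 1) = b^2 - 1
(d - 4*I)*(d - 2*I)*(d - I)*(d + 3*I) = d^4 - 4*I*d^3 + 7*d^2 - 34*I*d - 24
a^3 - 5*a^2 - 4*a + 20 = (a - 5)*(a - 2)*(a + 2)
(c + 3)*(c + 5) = c^2 + 8*c + 15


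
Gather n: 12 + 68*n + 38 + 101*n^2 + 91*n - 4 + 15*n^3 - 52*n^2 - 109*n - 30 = 15*n^3 + 49*n^2 + 50*n + 16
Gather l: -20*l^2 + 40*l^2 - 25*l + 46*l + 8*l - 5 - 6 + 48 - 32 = 20*l^2 + 29*l + 5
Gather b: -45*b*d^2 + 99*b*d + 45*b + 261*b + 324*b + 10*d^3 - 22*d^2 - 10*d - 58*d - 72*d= b*(-45*d^2 + 99*d + 630) + 10*d^3 - 22*d^2 - 140*d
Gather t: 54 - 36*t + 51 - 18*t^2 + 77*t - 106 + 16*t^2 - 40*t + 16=-2*t^2 + t + 15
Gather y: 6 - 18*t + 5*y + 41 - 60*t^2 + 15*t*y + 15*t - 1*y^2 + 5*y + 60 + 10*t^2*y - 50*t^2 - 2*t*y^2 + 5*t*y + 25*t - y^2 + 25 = -110*t^2 + 22*t + y^2*(-2*t - 2) + y*(10*t^2 + 20*t + 10) + 132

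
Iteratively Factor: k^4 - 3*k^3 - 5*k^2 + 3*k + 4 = (k + 1)*(k^3 - 4*k^2 - k + 4) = (k + 1)^2*(k^2 - 5*k + 4) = (k - 1)*(k + 1)^2*(k - 4)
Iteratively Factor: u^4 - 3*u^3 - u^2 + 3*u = (u)*(u^3 - 3*u^2 - u + 3) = u*(u - 1)*(u^2 - 2*u - 3) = u*(u - 3)*(u - 1)*(u + 1)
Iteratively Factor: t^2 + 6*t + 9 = (t + 3)*(t + 3)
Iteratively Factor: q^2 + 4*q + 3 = (q + 1)*(q + 3)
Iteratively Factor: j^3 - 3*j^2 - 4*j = (j - 4)*(j^2 + j) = (j - 4)*(j + 1)*(j)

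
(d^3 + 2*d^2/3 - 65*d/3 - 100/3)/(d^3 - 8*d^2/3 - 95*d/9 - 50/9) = 3*(d + 4)/(3*d + 2)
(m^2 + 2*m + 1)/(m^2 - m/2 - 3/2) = 2*(m + 1)/(2*m - 3)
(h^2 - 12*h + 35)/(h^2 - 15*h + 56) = (h - 5)/(h - 8)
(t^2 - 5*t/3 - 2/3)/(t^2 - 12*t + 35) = (3*t^2 - 5*t - 2)/(3*(t^2 - 12*t + 35))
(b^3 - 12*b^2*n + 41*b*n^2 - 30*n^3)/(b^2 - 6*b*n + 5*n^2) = b - 6*n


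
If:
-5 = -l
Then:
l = 5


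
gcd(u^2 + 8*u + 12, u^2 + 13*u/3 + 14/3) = u + 2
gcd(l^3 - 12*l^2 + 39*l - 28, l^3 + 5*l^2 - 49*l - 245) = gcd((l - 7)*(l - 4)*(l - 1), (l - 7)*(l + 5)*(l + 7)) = l - 7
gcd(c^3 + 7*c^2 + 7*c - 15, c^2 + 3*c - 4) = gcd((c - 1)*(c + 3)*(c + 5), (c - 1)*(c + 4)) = c - 1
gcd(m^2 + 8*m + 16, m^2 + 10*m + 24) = m + 4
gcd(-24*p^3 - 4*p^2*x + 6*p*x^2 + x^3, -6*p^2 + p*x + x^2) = -2*p + x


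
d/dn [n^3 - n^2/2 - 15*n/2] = 3*n^2 - n - 15/2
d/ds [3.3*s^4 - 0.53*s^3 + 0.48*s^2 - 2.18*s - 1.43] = 13.2*s^3 - 1.59*s^2 + 0.96*s - 2.18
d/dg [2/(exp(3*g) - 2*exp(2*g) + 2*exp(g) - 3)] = (-6*exp(2*g) + 8*exp(g) - 4)*exp(g)/(exp(3*g) - 2*exp(2*g) + 2*exp(g) - 3)^2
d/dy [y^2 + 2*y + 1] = 2*y + 2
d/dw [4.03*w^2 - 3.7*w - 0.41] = 8.06*w - 3.7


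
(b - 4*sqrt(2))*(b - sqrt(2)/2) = b^2 - 9*sqrt(2)*b/2 + 4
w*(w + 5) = w^2 + 5*w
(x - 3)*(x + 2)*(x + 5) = x^3 + 4*x^2 - 11*x - 30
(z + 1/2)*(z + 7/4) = z^2 + 9*z/4 + 7/8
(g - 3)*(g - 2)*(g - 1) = g^3 - 6*g^2 + 11*g - 6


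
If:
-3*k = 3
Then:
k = -1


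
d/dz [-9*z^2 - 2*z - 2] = -18*z - 2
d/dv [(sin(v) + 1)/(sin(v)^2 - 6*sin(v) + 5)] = (-2*sin(v) + cos(v)^2 + 10)*cos(v)/(sin(v)^2 - 6*sin(v) + 5)^2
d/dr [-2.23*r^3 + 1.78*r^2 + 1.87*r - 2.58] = -6.69*r^2 + 3.56*r + 1.87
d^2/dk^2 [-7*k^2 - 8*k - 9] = -14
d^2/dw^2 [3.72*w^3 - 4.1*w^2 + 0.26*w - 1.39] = 22.32*w - 8.2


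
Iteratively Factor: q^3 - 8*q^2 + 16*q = (q - 4)*(q^2 - 4*q) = q*(q - 4)*(q - 4)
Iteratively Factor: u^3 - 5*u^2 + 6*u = (u - 3)*(u^2 - 2*u) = (u - 3)*(u - 2)*(u)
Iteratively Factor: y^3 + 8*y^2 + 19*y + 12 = (y + 1)*(y^2 + 7*y + 12) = (y + 1)*(y + 4)*(y + 3)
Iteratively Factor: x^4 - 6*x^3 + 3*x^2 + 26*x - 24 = (x - 3)*(x^3 - 3*x^2 - 6*x + 8) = (x - 3)*(x + 2)*(x^2 - 5*x + 4) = (x - 4)*(x - 3)*(x + 2)*(x - 1)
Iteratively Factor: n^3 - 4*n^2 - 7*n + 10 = (n + 2)*(n^2 - 6*n + 5) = (n - 5)*(n + 2)*(n - 1)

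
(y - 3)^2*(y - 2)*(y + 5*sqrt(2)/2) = y^4 - 8*y^3 + 5*sqrt(2)*y^3/2 - 20*sqrt(2)*y^2 + 21*y^2 - 18*y + 105*sqrt(2)*y/2 - 45*sqrt(2)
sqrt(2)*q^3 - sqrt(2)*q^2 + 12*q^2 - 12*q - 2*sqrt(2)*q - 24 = (q - 2)*(q + 6*sqrt(2))*(sqrt(2)*q + sqrt(2))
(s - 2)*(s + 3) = s^2 + s - 6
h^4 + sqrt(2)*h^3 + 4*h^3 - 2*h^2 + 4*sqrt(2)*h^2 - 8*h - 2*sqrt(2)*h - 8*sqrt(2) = (h + 4)*(h - sqrt(2))*(h + sqrt(2))^2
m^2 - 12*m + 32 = (m - 8)*(m - 4)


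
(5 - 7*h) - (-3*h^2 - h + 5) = 3*h^2 - 6*h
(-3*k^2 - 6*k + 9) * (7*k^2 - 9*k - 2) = -21*k^4 - 15*k^3 + 123*k^2 - 69*k - 18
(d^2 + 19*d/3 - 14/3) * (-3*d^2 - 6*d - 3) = -3*d^4 - 25*d^3 - 27*d^2 + 9*d + 14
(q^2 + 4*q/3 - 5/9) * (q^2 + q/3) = q^4 + 5*q^3/3 - q^2/9 - 5*q/27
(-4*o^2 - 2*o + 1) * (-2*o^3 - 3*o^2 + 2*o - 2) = 8*o^5 + 16*o^4 - 4*o^3 + o^2 + 6*o - 2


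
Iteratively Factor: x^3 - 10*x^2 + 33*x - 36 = (x - 3)*(x^2 - 7*x + 12) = (x - 3)^2*(x - 4)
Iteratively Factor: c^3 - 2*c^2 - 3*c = (c + 1)*(c^2 - 3*c) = c*(c + 1)*(c - 3)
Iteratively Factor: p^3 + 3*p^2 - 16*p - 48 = (p - 4)*(p^2 + 7*p + 12) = (p - 4)*(p + 3)*(p + 4)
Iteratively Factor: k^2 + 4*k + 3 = (k + 3)*(k + 1)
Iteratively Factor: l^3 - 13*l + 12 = (l + 4)*(l^2 - 4*l + 3) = (l - 3)*(l + 4)*(l - 1)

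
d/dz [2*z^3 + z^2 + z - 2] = 6*z^2 + 2*z + 1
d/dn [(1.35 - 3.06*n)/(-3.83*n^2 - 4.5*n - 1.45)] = (-11.7198*n^2 + 10.341*n + 10.512)/(14.6689*n^4 + 34.47*n^3 + 31.357*n^2 + 13.05*n + 2.1025)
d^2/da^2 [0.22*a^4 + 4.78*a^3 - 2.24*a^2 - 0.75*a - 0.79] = 2.64*a^2 + 28.68*a - 4.48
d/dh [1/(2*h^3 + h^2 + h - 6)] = (-6*h^2 - 2*h - 1)/(2*h^3 + h^2 + h - 6)^2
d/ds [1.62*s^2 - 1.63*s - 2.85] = 3.24*s - 1.63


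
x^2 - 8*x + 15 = (x - 5)*(x - 3)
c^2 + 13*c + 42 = (c + 6)*(c + 7)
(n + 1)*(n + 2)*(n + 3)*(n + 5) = n^4 + 11*n^3 + 41*n^2 + 61*n + 30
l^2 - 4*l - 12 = (l - 6)*(l + 2)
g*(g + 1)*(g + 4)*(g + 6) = g^4 + 11*g^3 + 34*g^2 + 24*g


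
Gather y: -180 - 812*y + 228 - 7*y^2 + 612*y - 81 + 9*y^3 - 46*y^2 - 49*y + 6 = 9*y^3 - 53*y^2 - 249*y - 27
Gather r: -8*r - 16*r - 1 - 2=-24*r - 3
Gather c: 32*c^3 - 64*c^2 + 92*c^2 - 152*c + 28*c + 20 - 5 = 32*c^3 + 28*c^2 - 124*c + 15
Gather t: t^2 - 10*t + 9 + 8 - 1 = t^2 - 10*t + 16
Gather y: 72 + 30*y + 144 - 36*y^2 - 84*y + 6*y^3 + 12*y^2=6*y^3 - 24*y^2 - 54*y + 216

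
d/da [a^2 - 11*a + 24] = 2*a - 11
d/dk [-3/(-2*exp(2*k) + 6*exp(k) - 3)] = (18 - 12*exp(k))*exp(k)/(2*exp(2*k) - 6*exp(k) + 3)^2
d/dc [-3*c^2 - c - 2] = -6*c - 1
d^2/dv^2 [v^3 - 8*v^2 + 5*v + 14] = 6*v - 16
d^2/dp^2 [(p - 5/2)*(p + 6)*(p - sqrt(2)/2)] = 6*p - sqrt(2) + 7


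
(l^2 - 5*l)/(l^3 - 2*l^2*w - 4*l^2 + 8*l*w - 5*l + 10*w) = l/(l^2 - 2*l*w + l - 2*w)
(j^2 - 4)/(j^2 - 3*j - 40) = (4 - j^2)/(-j^2 + 3*j + 40)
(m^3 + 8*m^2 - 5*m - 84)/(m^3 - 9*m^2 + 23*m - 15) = (m^2 + 11*m + 28)/(m^2 - 6*m + 5)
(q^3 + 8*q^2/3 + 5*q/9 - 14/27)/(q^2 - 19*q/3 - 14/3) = (q^2 + 2*q - 7/9)/(q - 7)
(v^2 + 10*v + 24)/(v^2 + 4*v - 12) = (v + 4)/(v - 2)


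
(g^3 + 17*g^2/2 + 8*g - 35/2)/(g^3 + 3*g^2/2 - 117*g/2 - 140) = (g - 1)/(g - 8)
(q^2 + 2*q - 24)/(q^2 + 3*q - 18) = (q - 4)/(q - 3)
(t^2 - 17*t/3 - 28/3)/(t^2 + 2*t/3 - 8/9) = 3*(t - 7)/(3*t - 2)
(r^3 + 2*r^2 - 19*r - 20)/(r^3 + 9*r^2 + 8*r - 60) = (r^2 - 3*r - 4)/(r^2 + 4*r - 12)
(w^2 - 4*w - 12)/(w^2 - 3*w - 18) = (w + 2)/(w + 3)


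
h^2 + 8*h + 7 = (h + 1)*(h + 7)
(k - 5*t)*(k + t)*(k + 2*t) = k^3 - 2*k^2*t - 13*k*t^2 - 10*t^3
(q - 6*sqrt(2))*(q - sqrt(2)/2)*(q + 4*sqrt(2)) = q^3 - 5*sqrt(2)*q^2/2 - 46*q + 24*sqrt(2)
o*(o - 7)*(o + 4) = o^3 - 3*o^2 - 28*o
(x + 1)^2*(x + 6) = x^3 + 8*x^2 + 13*x + 6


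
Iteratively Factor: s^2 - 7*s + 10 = (s - 5)*(s - 2)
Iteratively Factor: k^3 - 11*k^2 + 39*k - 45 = (k - 3)*(k^2 - 8*k + 15) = (k - 3)^2*(k - 5)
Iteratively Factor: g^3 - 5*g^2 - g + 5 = (g + 1)*(g^2 - 6*g + 5) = (g - 1)*(g + 1)*(g - 5)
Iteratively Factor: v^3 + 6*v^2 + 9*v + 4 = (v + 4)*(v^2 + 2*v + 1) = (v + 1)*(v + 4)*(v + 1)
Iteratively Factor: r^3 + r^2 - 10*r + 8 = (r - 1)*(r^2 + 2*r - 8) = (r - 2)*(r - 1)*(r + 4)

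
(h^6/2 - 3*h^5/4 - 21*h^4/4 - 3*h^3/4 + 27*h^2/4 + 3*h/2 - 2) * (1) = h^6/2 - 3*h^5/4 - 21*h^4/4 - 3*h^3/4 + 27*h^2/4 + 3*h/2 - 2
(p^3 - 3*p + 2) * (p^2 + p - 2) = p^5 + p^4 - 5*p^3 - p^2 + 8*p - 4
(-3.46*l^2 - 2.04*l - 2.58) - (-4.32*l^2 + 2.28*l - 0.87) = 0.86*l^2 - 4.32*l - 1.71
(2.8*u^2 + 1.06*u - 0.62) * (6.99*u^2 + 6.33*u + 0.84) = 19.572*u^4 + 25.1334*u^3 + 4.728*u^2 - 3.0342*u - 0.5208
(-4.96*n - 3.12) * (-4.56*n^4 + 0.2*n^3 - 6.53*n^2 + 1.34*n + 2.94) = 22.6176*n^5 + 13.2352*n^4 + 31.7648*n^3 + 13.7272*n^2 - 18.7632*n - 9.1728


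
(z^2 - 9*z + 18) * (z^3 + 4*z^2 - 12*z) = z^5 - 5*z^4 - 30*z^3 + 180*z^2 - 216*z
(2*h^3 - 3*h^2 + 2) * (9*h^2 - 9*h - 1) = 18*h^5 - 45*h^4 + 25*h^3 + 21*h^2 - 18*h - 2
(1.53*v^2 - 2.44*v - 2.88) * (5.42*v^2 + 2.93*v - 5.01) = 8.2926*v^4 - 8.7419*v^3 - 30.4241*v^2 + 3.786*v + 14.4288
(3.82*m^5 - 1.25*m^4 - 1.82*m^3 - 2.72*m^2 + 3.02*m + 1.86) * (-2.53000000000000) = -9.6646*m^5 + 3.1625*m^4 + 4.6046*m^3 + 6.8816*m^2 - 7.6406*m - 4.7058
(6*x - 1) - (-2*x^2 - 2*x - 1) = 2*x^2 + 8*x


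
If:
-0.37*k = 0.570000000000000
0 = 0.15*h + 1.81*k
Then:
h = 18.59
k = -1.54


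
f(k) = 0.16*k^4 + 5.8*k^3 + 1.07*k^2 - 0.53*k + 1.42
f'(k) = 0.64*k^3 + 17.4*k^2 + 2.14*k - 0.53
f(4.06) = 448.53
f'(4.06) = 337.80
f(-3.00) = -131.00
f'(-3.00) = 132.37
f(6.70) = 2112.74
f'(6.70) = 987.38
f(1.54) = 25.22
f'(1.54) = 46.37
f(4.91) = 804.16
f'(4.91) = 505.22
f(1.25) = 14.15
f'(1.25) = 30.58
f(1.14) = 11.07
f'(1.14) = 25.47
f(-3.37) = -185.99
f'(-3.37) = 165.37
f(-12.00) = -6542.78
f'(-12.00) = 1373.47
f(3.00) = 179.02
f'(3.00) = 179.77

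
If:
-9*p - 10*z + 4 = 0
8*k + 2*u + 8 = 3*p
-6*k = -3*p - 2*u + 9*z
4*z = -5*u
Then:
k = -357/379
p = -128/1137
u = -152/379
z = 190/379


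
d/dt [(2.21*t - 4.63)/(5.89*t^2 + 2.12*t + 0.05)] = (-13.0169*t^2 + 54.5414*t + 9.9261)/(34.6921*t^4 + 24.9736*t^3 + 5.0834*t^2 + 0.212*t + 0.0025)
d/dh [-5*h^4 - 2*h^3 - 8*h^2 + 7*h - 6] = -20*h^3 - 6*h^2 - 16*h + 7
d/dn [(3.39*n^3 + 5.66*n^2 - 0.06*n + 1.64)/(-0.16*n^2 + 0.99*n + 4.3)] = (-0.5424*n^4 + 6.7122*n^3 + 49.3248*n^2 + 49.2008*n - 1.8816)/(0.0256*n^4 - 0.3168*n^3 - 0.3959*n^2 + 8.514*n + 18.49)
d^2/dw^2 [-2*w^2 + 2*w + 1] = -4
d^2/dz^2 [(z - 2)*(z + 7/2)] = 2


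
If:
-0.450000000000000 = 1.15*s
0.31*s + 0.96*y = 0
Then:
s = -0.39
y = 0.13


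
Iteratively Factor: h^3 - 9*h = (h + 3)*(h^2 - 3*h) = (h - 3)*(h + 3)*(h)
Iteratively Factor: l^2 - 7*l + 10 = (l - 5)*(l - 2)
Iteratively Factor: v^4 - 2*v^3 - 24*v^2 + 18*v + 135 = (v - 3)*(v^3 + v^2 - 21*v - 45) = (v - 5)*(v - 3)*(v^2 + 6*v + 9) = (v - 5)*(v - 3)*(v + 3)*(v + 3)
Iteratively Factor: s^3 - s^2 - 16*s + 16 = (s + 4)*(s^2 - 5*s + 4) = (s - 1)*(s + 4)*(s - 4)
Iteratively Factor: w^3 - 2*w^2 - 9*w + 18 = (w + 3)*(w^2 - 5*w + 6) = (w - 2)*(w + 3)*(w - 3)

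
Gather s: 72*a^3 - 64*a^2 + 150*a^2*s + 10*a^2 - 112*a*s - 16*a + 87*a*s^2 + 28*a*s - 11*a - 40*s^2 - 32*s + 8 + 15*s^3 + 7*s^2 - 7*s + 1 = 72*a^3 - 54*a^2 - 27*a + 15*s^3 + s^2*(87*a - 33) + s*(150*a^2 - 84*a - 39) + 9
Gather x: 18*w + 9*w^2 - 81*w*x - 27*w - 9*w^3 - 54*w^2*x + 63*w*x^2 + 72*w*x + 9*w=-9*w^3 + 9*w^2 + 63*w*x^2 + x*(-54*w^2 - 9*w)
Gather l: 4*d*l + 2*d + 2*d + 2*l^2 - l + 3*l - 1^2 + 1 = 4*d + 2*l^2 + l*(4*d + 2)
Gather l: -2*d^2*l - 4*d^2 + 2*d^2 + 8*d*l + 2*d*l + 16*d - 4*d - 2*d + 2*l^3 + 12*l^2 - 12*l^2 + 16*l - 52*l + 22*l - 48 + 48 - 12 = -2*d^2 + 10*d + 2*l^3 + l*(-2*d^2 + 10*d - 14) - 12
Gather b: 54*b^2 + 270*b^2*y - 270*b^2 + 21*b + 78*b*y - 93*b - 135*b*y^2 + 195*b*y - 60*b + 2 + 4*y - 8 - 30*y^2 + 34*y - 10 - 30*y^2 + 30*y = b^2*(270*y - 216) + b*(-135*y^2 + 273*y - 132) - 60*y^2 + 68*y - 16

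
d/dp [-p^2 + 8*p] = 8 - 2*p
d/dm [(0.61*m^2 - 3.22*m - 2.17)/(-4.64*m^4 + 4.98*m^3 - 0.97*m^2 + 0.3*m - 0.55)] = (5.6608*m^5 - 47.8602*m^4 - 8.20399999999999*m^3 + 29.4794*m^2 - 4.8808*m + 2.422)/(21.5296*m^8 - 46.2144*m^7 + 33.802*m^6 - 12.4452*m^5 + 9.0329*m^4 - 6.06*m^3 + 1.157*m^2 - 0.33*m + 0.3025)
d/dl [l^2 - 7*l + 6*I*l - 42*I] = 2*l - 7 + 6*I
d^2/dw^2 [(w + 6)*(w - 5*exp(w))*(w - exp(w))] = -6*w^2*exp(w) + 20*w*exp(2*w) - 60*w*exp(w) + 6*w + 140*exp(2*w) - 84*exp(w) + 12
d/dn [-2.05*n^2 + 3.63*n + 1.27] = 3.63 - 4.1*n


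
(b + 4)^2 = b^2 + 8*b + 16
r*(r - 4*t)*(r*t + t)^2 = r^4*t^2 - 4*r^3*t^3 + 2*r^3*t^2 - 8*r^2*t^3 + r^2*t^2 - 4*r*t^3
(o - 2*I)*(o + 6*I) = o^2 + 4*I*o + 12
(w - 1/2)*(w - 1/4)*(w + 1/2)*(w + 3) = w^4 + 11*w^3/4 - w^2 - 11*w/16 + 3/16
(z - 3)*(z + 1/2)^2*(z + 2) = z^4 - 27*z^2/4 - 25*z/4 - 3/2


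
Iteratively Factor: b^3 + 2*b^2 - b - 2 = (b + 2)*(b^2 - 1) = (b - 1)*(b + 2)*(b + 1)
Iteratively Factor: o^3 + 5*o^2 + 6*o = (o + 2)*(o^2 + 3*o) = o*(o + 2)*(o + 3)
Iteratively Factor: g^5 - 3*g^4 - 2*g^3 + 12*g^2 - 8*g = (g)*(g^4 - 3*g^3 - 2*g^2 + 12*g - 8) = g*(g + 2)*(g^3 - 5*g^2 + 8*g - 4) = g*(g - 1)*(g + 2)*(g^2 - 4*g + 4) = g*(g - 2)*(g - 1)*(g + 2)*(g - 2)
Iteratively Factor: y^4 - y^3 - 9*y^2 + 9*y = (y + 3)*(y^3 - 4*y^2 + 3*y) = (y - 1)*(y + 3)*(y^2 - 3*y) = y*(y - 1)*(y + 3)*(y - 3)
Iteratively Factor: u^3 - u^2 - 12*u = (u - 4)*(u^2 + 3*u) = (u - 4)*(u + 3)*(u)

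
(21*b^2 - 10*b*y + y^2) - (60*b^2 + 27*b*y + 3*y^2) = -39*b^2 - 37*b*y - 2*y^2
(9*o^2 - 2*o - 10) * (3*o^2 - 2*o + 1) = 27*o^4 - 24*o^3 - 17*o^2 + 18*o - 10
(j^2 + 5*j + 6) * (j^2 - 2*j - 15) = j^4 + 3*j^3 - 19*j^2 - 87*j - 90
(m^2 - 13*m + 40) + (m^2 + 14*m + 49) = 2*m^2 + m + 89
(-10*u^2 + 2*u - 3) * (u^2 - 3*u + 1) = -10*u^4 + 32*u^3 - 19*u^2 + 11*u - 3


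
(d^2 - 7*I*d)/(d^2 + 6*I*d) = (d - 7*I)/(d + 6*I)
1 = 1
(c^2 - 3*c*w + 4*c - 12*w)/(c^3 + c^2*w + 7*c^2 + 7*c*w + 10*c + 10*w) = (c^2 - 3*c*w + 4*c - 12*w)/(c^3 + c^2*w + 7*c^2 + 7*c*w + 10*c + 10*w)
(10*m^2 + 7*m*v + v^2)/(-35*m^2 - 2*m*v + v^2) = (2*m + v)/(-7*m + v)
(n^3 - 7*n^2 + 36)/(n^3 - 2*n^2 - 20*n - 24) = (n - 3)/(n + 2)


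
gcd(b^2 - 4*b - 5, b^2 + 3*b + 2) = b + 1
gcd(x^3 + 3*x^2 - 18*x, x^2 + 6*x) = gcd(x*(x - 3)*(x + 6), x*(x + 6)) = x^2 + 6*x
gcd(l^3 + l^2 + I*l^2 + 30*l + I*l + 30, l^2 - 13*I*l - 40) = l - 5*I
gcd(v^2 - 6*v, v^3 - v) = v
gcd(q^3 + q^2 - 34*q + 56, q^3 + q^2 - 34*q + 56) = q^3 + q^2 - 34*q + 56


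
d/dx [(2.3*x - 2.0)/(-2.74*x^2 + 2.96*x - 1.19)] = (6.302*x^2 - 10.96*x + 3.183)/(7.5076*x^4 - 16.2208*x^3 + 15.2828*x^2 - 7.0448*x + 1.4161)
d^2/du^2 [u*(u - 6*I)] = 2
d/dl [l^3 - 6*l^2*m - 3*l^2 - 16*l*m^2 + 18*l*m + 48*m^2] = 3*l^2 - 12*l*m - 6*l - 16*m^2 + 18*m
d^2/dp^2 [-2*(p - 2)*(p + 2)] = -4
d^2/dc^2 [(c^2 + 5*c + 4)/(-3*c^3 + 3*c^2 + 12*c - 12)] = 2*(-c^6 - 15*c^5 - 21*c^4 + 39*c^3 + 144*c^2 - 60*c - 176)/(3*(c^9 - 3*c^8 - 9*c^7 + 35*c^6 + 12*c^5 - 132*c^4 + 80*c^3 + 144*c^2 - 192*c + 64))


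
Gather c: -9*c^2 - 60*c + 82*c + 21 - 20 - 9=-9*c^2 + 22*c - 8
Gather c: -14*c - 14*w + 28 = -14*c - 14*w + 28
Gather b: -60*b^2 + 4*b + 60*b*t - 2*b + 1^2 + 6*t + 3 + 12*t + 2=-60*b^2 + b*(60*t + 2) + 18*t + 6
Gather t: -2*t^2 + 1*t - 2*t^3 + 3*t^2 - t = -2*t^3 + t^2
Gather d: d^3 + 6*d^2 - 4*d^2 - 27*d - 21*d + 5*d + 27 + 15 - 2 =d^3 + 2*d^2 - 43*d + 40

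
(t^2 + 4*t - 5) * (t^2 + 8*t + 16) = t^4 + 12*t^3 + 43*t^2 + 24*t - 80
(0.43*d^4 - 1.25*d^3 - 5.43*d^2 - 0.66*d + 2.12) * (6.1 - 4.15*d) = -1.7845*d^5 + 7.8105*d^4 + 14.9095*d^3 - 30.384*d^2 - 12.824*d + 12.932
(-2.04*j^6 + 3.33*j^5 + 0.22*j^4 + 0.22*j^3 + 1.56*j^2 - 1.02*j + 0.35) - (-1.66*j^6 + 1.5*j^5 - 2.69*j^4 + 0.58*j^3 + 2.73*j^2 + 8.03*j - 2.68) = -0.38*j^6 + 1.83*j^5 + 2.91*j^4 - 0.36*j^3 - 1.17*j^2 - 9.05*j + 3.03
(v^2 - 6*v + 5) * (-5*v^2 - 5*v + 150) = -5*v^4 + 25*v^3 + 155*v^2 - 925*v + 750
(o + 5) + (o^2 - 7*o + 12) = o^2 - 6*o + 17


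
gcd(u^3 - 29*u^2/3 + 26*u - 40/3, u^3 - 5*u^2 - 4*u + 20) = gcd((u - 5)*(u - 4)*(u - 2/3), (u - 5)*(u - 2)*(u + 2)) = u - 5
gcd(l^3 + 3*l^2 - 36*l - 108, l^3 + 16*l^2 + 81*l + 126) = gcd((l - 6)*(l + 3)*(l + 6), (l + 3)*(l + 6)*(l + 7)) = l^2 + 9*l + 18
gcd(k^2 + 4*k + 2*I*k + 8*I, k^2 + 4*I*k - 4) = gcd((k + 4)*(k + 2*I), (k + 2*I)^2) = k + 2*I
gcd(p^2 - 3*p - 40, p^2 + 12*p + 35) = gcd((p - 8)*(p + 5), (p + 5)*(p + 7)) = p + 5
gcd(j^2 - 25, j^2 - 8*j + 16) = 1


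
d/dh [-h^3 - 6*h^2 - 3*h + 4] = -3*h^2 - 12*h - 3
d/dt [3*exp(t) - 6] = 3*exp(t)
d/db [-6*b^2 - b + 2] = -12*b - 1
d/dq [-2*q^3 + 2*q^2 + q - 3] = -6*q^2 + 4*q + 1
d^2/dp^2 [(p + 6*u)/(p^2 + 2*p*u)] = 2*(-p*(p + 2*u)*(3*p + 8*u) + 4*(p + u)^2*(p + 6*u))/(p^3*(p + 2*u)^3)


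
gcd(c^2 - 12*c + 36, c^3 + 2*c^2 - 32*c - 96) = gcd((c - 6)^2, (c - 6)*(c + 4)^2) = c - 6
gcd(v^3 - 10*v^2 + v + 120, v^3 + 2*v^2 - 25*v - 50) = v - 5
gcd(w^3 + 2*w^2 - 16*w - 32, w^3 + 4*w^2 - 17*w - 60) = w - 4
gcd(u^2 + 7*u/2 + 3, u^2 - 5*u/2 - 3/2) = 1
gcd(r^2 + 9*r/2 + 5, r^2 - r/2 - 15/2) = r + 5/2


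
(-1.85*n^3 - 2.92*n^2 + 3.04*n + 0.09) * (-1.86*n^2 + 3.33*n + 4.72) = 3.441*n^5 - 0.7293*n^4 - 24.11*n^3 - 3.8266*n^2 + 14.6485*n + 0.4248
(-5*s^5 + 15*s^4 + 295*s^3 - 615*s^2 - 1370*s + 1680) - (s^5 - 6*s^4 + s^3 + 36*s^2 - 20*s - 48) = -6*s^5 + 21*s^4 + 294*s^3 - 651*s^2 - 1350*s + 1728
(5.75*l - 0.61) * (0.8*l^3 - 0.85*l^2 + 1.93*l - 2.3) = 4.6*l^4 - 5.3755*l^3 + 11.616*l^2 - 14.4023*l + 1.403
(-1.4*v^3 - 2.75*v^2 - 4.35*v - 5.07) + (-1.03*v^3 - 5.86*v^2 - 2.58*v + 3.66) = -2.43*v^3 - 8.61*v^2 - 6.93*v - 1.41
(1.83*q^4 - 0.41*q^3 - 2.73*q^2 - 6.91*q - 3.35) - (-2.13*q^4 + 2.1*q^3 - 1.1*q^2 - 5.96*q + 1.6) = 3.96*q^4 - 2.51*q^3 - 1.63*q^2 - 0.95*q - 4.95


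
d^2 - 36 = (d - 6)*(d + 6)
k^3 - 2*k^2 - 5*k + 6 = (k - 3)*(k - 1)*(k + 2)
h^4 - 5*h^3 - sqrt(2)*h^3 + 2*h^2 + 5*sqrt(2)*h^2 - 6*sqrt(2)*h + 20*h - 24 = (h - 3)*(h - 2)*(h - 2*sqrt(2))*(h + sqrt(2))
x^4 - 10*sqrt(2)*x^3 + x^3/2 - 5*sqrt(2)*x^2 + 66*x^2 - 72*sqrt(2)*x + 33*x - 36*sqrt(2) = (x + 1/2)*(x - 4*sqrt(2))*(x - 3*sqrt(2))^2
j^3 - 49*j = j*(j - 7)*(j + 7)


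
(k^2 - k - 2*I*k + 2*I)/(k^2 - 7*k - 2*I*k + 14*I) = (k - 1)/(k - 7)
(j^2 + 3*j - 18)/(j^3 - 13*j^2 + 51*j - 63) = (j + 6)/(j^2 - 10*j + 21)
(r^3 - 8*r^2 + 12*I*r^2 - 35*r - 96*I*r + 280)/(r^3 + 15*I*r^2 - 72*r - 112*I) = (r^2 + r*(-8 + 5*I) - 40*I)/(r^2 + 8*I*r - 16)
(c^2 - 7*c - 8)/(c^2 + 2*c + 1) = (c - 8)/(c + 1)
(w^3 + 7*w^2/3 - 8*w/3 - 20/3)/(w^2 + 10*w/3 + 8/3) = (3*w^2 + w - 10)/(3*w + 4)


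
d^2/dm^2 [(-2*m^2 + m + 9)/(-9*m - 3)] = -152/(81*m^3 + 81*m^2 + 27*m + 3)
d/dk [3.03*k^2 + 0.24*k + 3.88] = 6.06*k + 0.24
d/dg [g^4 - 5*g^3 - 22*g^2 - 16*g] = 4*g^3 - 15*g^2 - 44*g - 16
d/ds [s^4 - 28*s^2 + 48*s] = 4*s^3 - 56*s + 48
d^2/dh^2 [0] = 0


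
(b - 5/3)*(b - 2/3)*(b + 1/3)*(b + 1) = b^4 - b^3 - 5*b^2/3 + 19*b/27 + 10/27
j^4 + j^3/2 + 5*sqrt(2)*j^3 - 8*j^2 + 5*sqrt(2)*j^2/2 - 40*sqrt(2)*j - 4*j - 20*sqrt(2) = (j + 1/2)*(j - 2*sqrt(2))*(j + 2*sqrt(2))*(j + 5*sqrt(2))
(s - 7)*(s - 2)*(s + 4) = s^3 - 5*s^2 - 22*s + 56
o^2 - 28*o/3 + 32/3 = (o - 8)*(o - 4/3)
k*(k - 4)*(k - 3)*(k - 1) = k^4 - 8*k^3 + 19*k^2 - 12*k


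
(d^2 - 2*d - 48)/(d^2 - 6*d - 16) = (d + 6)/(d + 2)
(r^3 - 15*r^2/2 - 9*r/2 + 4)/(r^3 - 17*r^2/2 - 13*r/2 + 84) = (2*r^2 + r - 1)/(2*r^2 - r - 21)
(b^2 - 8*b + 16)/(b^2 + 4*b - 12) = (b^2 - 8*b + 16)/(b^2 + 4*b - 12)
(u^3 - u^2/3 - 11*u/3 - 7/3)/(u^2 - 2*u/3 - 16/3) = (-3*u^3 + u^2 + 11*u + 7)/(-3*u^2 + 2*u + 16)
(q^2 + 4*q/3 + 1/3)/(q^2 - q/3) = (3*q^2 + 4*q + 1)/(q*(3*q - 1))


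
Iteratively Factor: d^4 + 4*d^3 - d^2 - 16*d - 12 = (d + 1)*(d^3 + 3*d^2 - 4*d - 12) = (d + 1)*(d + 3)*(d^2 - 4) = (d + 1)*(d + 2)*(d + 3)*(d - 2)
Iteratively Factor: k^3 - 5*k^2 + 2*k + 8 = (k - 2)*(k^2 - 3*k - 4) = (k - 2)*(k + 1)*(k - 4)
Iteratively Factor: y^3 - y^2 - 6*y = (y + 2)*(y^2 - 3*y) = y*(y + 2)*(y - 3)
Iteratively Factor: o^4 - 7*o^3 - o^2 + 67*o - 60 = (o - 1)*(o^3 - 6*o^2 - 7*o + 60) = (o - 5)*(o - 1)*(o^2 - o - 12) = (o - 5)*(o - 4)*(o - 1)*(o + 3)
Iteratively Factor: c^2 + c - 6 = (c - 2)*(c + 3)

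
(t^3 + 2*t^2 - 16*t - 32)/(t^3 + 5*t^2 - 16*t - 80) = (t + 2)/(t + 5)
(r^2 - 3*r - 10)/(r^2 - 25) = (r + 2)/(r + 5)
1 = 1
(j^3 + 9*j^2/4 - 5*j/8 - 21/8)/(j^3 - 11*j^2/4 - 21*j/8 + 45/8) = (4*j^2 + 3*j - 7)/(4*j^2 - 17*j + 15)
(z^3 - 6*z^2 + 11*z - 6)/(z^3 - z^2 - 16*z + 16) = (z^2 - 5*z + 6)/(z^2 - 16)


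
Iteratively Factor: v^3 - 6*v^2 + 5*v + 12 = (v - 3)*(v^2 - 3*v - 4) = (v - 4)*(v - 3)*(v + 1)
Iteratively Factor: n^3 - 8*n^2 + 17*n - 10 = (n - 2)*(n^2 - 6*n + 5) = (n - 2)*(n - 1)*(n - 5)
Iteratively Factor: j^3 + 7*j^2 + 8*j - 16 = (j + 4)*(j^2 + 3*j - 4) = (j - 1)*(j + 4)*(j + 4)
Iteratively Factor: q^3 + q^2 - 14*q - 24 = (q + 3)*(q^2 - 2*q - 8) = (q - 4)*(q + 3)*(q + 2)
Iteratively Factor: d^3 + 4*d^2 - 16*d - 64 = (d + 4)*(d^2 - 16) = (d + 4)^2*(d - 4)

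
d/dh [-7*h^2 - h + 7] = -14*h - 1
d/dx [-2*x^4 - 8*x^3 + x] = -8*x^3 - 24*x^2 + 1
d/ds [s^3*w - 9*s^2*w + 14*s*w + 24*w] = w*(3*s^2 - 18*s + 14)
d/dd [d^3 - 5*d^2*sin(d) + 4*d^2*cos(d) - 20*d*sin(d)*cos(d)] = -4*d^2*sin(d) - 5*d^2*cos(d) + 3*d^2 - 10*d*sin(d) + 8*d*cos(d) - 20*d*cos(2*d) - 10*sin(2*d)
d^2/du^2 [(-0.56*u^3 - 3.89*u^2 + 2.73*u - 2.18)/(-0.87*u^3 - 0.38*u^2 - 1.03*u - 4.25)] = (-8.88178419700125e-16*u^7 + 5.51841*u^6 - 15.408918*u^5 - 31.376898*u^4 - 189.395924*u^3 + 111.75414*u^2 + 43.899912*u + 162.011524)/(0.658503*u^9 + 0.862866*u^8 + 2.715705*u^7 + 11.748455*u^6 + 11.645445*u^5 + 25.901076*u^4 + 58.216552*u^3 + 34.117725*u^2 + 55.813125*u + 76.765625)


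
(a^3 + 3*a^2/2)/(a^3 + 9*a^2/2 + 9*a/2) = a/(a + 3)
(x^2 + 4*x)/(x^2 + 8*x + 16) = x/(x + 4)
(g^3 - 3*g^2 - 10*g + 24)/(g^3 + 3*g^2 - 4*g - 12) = (g - 4)/(g + 2)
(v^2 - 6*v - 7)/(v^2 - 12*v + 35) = (v + 1)/(v - 5)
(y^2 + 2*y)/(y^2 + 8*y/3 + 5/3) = 3*y*(y + 2)/(3*y^2 + 8*y + 5)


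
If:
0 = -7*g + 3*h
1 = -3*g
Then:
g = -1/3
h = -7/9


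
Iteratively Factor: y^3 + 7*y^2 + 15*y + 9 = (y + 3)*(y^2 + 4*y + 3) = (y + 1)*(y + 3)*(y + 3)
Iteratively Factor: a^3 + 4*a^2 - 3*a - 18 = (a + 3)*(a^2 + a - 6) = (a - 2)*(a + 3)*(a + 3)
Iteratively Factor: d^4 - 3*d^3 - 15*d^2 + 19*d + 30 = (d + 1)*(d^3 - 4*d^2 - 11*d + 30) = (d - 2)*(d + 1)*(d^2 - 2*d - 15) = (d - 2)*(d + 1)*(d + 3)*(d - 5)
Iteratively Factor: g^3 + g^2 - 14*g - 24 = (g + 2)*(g^2 - g - 12) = (g + 2)*(g + 3)*(g - 4)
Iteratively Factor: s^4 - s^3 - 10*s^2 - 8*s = (s - 4)*(s^3 + 3*s^2 + 2*s) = (s - 4)*(s + 1)*(s^2 + 2*s) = (s - 4)*(s + 1)*(s + 2)*(s)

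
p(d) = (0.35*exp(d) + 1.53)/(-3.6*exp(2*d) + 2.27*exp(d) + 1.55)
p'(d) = (0.35*exp(d) + 1.53)*(7.2*exp(2*d) - 2.27*exp(d))/(-3.6*exp(2*d) + 2.27*exp(d) + 1.55)^2 + 0.35*exp(d)/(-3.6*exp(2*d) + 2.27*exp(d) + 1.55)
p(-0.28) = 1.48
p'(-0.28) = 3.16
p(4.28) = -0.00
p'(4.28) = 0.00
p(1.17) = -0.09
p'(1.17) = 0.18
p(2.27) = -0.02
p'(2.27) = 0.02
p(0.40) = -0.67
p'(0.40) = 2.57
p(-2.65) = 0.92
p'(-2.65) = -0.05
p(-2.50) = 0.91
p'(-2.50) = -0.06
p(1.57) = -0.05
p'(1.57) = 0.08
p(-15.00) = 0.99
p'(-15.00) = 0.00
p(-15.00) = 0.99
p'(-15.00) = 0.00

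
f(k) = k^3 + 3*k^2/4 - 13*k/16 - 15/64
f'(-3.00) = 21.69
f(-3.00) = -18.05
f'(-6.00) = 98.19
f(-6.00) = -184.36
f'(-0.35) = -0.97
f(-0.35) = 0.10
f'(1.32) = 6.39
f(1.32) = 2.30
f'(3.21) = 34.91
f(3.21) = 37.96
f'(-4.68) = 57.87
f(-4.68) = -82.51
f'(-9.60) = 261.27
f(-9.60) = -808.05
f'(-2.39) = 12.74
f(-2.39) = -7.66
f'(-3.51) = 30.88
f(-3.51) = -31.39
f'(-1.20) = 1.71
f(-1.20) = 0.09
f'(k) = 3*k^2 + 3*k/2 - 13/16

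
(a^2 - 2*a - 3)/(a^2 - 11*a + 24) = (a + 1)/(a - 8)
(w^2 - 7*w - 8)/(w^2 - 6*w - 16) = (w + 1)/(w + 2)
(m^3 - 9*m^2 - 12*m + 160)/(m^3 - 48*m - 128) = (m - 5)/(m + 4)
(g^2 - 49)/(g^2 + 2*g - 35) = (g - 7)/(g - 5)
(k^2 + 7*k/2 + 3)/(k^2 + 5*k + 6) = (k + 3/2)/(k + 3)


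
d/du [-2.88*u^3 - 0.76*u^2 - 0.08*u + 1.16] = -8.64*u^2 - 1.52*u - 0.08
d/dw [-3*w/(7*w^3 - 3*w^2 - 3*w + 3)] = 3*(14*w^3 - 3*w^2 - 3)/(49*w^6 - 42*w^5 - 33*w^4 + 60*w^3 - 9*w^2 - 18*w + 9)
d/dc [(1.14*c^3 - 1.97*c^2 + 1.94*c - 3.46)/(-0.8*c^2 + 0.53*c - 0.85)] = (-0.912*c^4 + 1.2084*c^3 - 2.3991*c^2 - 2.187*c + 0.1848)/(0.64*c^4 - 0.848*c^3 + 1.6409*c^2 - 0.901*c + 0.7225)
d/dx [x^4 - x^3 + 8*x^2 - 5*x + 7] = 4*x^3 - 3*x^2 + 16*x - 5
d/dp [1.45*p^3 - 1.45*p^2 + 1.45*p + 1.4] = 4.35*p^2 - 2.9*p + 1.45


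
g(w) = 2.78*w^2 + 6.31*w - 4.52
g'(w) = 5.56*w + 6.31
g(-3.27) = 4.57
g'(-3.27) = -11.87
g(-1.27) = -8.05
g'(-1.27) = -0.75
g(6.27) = 144.33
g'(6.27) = 41.17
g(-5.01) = 33.65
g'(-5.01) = -21.55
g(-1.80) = -6.87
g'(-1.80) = -3.70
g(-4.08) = 16.01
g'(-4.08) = -16.37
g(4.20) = 71.02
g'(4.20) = 29.66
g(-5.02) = 33.86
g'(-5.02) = -21.60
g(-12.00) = 320.08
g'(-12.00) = -60.41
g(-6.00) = 57.70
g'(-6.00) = -27.05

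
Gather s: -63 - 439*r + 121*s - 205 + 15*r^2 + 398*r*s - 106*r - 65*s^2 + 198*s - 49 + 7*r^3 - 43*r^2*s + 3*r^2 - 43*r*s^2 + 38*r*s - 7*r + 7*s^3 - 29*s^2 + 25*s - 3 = 7*r^3 + 18*r^2 - 552*r + 7*s^3 + s^2*(-43*r - 94) + s*(-43*r^2 + 436*r + 344) - 320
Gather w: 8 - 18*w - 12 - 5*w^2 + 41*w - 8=-5*w^2 + 23*w - 12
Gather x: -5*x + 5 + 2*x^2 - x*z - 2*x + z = 2*x^2 + x*(-z - 7) + z + 5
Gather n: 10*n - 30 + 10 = 10*n - 20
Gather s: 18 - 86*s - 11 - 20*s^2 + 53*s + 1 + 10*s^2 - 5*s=-10*s^2 - 38*s + 8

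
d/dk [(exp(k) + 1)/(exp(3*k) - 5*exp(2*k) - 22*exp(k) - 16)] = 2*(3 - exp(k))*exp(k)/(exp(4*k) - 12*exp(3*k) + 4*exp(2*k) + 192*exp(k) + 256)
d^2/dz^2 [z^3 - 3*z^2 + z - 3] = 6*z - 6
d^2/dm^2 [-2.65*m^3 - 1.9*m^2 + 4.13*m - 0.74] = -15.9*m - 3.8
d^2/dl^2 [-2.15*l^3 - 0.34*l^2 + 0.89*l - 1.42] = -12.9*l - 0.68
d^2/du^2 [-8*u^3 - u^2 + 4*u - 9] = -48*u - 2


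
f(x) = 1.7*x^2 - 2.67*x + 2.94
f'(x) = 3.4*x - 2.67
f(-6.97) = 104.14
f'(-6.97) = -26.37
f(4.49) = 25.22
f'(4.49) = 12.60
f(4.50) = 25.35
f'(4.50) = 12.63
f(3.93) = 18.70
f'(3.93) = 10.69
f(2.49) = 6.83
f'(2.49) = 5.80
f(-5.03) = 59.38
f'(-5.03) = -19.77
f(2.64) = 7.74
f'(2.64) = 6.31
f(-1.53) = 11.00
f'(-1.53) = -7.87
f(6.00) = 48.12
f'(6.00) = 17.73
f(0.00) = 2.94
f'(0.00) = -2.67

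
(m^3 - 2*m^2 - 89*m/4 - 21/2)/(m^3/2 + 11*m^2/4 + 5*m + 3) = (4*m^3 - 8*m^2 - 89*m - 42)/(2*m^3 + 11*m^2 + 20*m + 12)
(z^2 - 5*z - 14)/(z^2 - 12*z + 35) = (z + 2)/(z - 5)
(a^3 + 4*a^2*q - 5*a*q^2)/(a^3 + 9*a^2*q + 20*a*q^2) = (a - q)/(a + 4*q)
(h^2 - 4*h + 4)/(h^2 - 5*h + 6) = (h - 2)/(h - 3)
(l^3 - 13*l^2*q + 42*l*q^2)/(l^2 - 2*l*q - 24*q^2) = l*(l - 7*q)/(l + 4*q)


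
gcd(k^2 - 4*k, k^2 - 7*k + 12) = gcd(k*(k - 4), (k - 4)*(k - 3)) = k - 4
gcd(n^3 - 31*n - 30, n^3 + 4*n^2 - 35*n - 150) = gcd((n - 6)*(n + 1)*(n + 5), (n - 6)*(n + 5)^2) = n^2 - n - 30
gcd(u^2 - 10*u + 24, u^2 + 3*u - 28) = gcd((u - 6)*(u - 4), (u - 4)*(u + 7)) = u - 4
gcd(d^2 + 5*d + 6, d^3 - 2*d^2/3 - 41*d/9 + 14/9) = d + 2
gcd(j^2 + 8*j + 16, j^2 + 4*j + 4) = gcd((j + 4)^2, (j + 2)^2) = 1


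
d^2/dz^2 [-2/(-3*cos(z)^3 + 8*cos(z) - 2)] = (81*(1 - cos(2*z))^3 - 174*(1 - cos(2*z))^2 - 92*cos(z) - 556*cos(2*z) + 108*cos(3*z) + 516)/(4*(3*cos(z)^3 - 8*cos(z) + 2)^3)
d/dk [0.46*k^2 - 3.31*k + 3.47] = 0.92*k - 3.31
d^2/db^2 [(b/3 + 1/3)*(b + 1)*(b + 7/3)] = 2*b + 26/9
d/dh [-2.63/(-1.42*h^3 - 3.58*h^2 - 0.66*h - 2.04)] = (-11.2038*h^2 - 18.8308*h - 1.7358)/(1.42*h^3 + 3.58*h^2 + 0.66*h + 2.04)^2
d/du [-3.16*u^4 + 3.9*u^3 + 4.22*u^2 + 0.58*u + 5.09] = -12.64*u^3 + 11.7*u^2 + 8.44*u + 0.58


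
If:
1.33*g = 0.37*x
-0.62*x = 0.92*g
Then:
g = 0.00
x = 0.00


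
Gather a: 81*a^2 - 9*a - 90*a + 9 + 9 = 81*a^2 - 99*a + 18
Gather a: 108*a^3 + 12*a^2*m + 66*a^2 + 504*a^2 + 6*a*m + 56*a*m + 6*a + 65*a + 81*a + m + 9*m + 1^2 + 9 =108*a^3 + a^2*(12*m + 570) + a*(62*m + 152) + 10*m + 10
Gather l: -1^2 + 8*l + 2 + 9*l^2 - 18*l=9*l^2 - 10*l + 1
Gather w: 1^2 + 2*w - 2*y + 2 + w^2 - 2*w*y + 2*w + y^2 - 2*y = w^2 + w*(4 - 2*y) + y^2 - 4*y + 3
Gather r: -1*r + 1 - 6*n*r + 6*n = 6*n + r*(-6*n - 1) + 1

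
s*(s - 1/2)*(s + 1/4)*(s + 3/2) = s^4 + 5*s^3/4 - s^2/2 - 3*s/16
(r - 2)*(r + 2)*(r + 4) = r^3 + 4*r^2 - 4*r - 16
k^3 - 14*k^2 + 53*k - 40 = (k - 8)*(k - 5)*(k - 1)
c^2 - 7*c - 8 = (c - 8)*(c + 1)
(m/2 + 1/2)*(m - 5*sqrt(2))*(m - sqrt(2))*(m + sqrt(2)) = m^4/2 - 5*sqrt(2)*m^3/2 + m^3/2 - 5*sqrt(2)*m^2/2 - m^2 - m + 5*sqrt(2)*m + 5*sqrt(2)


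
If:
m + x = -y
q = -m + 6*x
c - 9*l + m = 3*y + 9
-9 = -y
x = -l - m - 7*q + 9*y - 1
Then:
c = 279 - 440*x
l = 26 - 49*x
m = -x - 9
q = 7*x + 9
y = 9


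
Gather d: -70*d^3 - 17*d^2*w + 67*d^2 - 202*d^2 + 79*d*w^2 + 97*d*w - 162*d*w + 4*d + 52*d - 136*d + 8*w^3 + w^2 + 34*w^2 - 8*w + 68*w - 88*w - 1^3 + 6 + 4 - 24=-70*d^3 + d^2*(-17*w - 135) + d*(79*w^2 - 65*w - 80) + 8*w^3 + 35*w^2 - 28*w - 15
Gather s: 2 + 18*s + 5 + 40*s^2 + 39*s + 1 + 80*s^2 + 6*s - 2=120*s^2 + 63*s + 6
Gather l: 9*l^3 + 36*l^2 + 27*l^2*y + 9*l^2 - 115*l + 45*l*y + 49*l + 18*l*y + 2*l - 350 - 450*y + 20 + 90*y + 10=9*l^3 + l^2*(27*y + 45) + l*(63*y - 64) - 360*y - 320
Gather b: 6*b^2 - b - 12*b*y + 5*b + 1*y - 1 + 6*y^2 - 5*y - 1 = 6*b^2 + b*(4 - 12*y) + 6*y^2 - 4*y - 2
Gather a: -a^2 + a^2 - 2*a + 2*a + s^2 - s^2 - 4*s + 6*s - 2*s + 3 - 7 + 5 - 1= 0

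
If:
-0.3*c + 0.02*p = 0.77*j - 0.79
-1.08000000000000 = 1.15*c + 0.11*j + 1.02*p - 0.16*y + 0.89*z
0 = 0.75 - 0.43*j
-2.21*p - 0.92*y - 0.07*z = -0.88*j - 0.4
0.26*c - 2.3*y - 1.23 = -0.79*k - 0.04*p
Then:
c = -0.0406106272629416*z - 1.79008868569036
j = 1.74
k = 4.08295047324356*z + 2.63489173212043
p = 0.799832505342306 - 0.609159408944124*z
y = 1.38721988452882*z + 0.181797700134496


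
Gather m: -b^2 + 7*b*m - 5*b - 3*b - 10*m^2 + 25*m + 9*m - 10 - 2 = -b^2 - 8*b - 10*m^2 + m*(7*b + 34) - 12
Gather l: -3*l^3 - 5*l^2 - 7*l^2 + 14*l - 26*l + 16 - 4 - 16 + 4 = -3*l^3 - 12*l^2 - 12*l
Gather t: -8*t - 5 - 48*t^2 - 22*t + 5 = -48*t^2 - 30*t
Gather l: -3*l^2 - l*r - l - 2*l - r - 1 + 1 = -3*l^2 + l*(-r - 3) - r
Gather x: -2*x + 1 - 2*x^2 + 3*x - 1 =-2*x^2 + x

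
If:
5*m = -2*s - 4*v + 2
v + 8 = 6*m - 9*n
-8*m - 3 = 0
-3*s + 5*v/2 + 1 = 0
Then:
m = -3/8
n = -1471/1224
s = 219/272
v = 77/136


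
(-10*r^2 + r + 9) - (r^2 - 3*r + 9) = -11*r^2 + 4*r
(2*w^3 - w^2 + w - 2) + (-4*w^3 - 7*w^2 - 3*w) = -2*w^3 - 8*w^2 - 2*w - 2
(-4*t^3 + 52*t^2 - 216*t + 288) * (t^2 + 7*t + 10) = -4*t^5 + 24*t^4 + 108*t^3 - 704*t^2 - 144*t + 2880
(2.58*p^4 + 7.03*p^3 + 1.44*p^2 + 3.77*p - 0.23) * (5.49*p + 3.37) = 14.1642*p^5 + 47.2893*p^4 + 31.5967*p^3 + 25.5501*p^2 + 11.4422*p - 0.7751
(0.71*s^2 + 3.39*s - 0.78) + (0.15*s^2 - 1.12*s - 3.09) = 0.86*s^2 + 2.27*s - 3.87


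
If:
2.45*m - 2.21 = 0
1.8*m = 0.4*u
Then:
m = 0.90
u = 4.06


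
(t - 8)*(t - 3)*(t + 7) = t^3 - 4*t^2 - 53*t + 168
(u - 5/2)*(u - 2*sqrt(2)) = u^2 - 2*sqrt(2)*u - 5*u/2 + 5*sqrt(2)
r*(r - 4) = r^2 - 4*r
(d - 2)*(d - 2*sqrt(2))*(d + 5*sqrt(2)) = d^3 - 2*d^2 + 3*sqrt(2)*d^2 - 20*d - 6*sqrt(2)*d + 40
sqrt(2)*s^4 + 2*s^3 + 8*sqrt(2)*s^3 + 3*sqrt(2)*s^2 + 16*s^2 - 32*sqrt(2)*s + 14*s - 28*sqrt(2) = (s + 7)*(s - sqrt(2))*(s + 2*sqrt(2))*(sqrt(2)*s + sqrt(2))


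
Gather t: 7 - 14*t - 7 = -14*t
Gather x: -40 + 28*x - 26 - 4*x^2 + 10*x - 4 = -4*x^2 + 38*x - 70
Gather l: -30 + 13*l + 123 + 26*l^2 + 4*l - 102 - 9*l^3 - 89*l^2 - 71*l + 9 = -9*l^3 - 63*l^2 - 54*l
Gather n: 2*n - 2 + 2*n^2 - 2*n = 2*n^2 - 2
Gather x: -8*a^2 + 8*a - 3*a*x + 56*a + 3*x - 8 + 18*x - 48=-8*a^2 + 64*a + x*(21 - 3*a) - 56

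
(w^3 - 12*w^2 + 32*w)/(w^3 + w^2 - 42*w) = (w^2 - 12*w + 32)/(w^2 + w - 42)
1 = 1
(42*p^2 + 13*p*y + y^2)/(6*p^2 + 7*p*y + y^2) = (7*p + y)/(p + y)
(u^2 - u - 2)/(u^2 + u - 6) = (u + 1)/(u + 3)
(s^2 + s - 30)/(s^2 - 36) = (s - 5)/(s - 6)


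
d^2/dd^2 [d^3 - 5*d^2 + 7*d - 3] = 6*d - 10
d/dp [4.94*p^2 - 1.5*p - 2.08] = 9.88*p - 1.5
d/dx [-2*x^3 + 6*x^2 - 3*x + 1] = -6*x^2 + 12*x - 3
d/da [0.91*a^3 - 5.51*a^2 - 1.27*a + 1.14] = 2.73*a^2 - 11.02*a - 1.27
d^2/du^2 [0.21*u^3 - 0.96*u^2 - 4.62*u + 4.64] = 1.26*u - 1.92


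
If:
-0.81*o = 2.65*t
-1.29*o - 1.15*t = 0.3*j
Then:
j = 10.2345679012346*t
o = -3.2716049382716*t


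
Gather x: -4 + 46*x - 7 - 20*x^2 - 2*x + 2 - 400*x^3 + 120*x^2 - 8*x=-400*x^3 + 100*x^2 + 36*x - 9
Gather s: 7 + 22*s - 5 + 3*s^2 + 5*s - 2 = 3*s^2 + 27*s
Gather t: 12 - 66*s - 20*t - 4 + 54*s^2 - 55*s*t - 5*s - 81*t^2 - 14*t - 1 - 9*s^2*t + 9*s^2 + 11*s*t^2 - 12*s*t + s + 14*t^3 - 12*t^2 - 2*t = 63*s^2 - 70*s + 14*t^3 + t^2*(11*s - 93) + t*(-9*s^2 - 67*s - 36) + 7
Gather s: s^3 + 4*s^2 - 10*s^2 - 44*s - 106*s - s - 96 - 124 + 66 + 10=s^3 - 6*s^2 - 151*s - 144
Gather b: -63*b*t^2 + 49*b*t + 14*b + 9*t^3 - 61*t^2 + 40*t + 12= b*(-63*t^2 + 49*t + 14) + 9*t^3 - 61*t^2 + 40*t + 12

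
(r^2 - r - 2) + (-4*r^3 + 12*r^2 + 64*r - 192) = -4*r^3 + 13*r^2 + 63*r - 194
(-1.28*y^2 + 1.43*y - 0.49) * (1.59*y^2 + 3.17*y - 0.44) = -2.0352*y^4 - 1.7839*y^3 + 4.3172*y^2 - 2.1825*y + 0.2156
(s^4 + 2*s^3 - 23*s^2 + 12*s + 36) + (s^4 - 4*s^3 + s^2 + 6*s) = 2*s^4 - 2*s^3 - 22*s^2 + 18*s + 36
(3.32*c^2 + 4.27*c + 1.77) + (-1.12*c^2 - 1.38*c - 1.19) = 2.2*c^2 + 2.89*c + 0.58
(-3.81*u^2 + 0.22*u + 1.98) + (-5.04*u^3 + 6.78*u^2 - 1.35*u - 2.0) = -5.04*u^3 + 2.97*u^2 - 1.13*u - 0.02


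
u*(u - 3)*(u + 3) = u^3 - 9*u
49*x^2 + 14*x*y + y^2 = (7*x + y)^2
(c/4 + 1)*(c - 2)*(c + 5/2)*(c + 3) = c^4/4 + 15*c^3/8 + 21*c^2/8 - 29*c/4 - 15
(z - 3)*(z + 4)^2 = z^3 + 5*z^2 - 8*z - 48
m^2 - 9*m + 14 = (m - 7)*(m - 2)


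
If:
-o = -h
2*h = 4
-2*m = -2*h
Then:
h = 2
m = 2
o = 2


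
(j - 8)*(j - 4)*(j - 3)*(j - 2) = j^4 - 17*j^3 + 98*j^2 - 232*j + 192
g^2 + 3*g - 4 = (g - 1)*(g + 4)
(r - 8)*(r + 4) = r^2 - 4*r - 32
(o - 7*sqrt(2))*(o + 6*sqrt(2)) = o^2 - sqrt(2)*o - 84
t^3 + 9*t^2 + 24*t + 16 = (t + 1)*(t + 4)^2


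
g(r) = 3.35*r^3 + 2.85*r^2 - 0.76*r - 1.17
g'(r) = 10.05*r^2 + 5.7*r - 0.76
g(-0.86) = -0.54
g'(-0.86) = 1.77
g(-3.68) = -126.73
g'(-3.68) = 114.37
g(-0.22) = -0.90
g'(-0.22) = -1.53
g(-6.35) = -739.19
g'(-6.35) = 368.29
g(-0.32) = -0.74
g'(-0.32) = -1.55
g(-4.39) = -226.33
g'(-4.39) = 167.90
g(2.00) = 35.51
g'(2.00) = 50.84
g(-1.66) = -7.38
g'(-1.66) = 17.47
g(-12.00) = -5370.45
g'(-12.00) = 1378.04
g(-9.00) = -2205.63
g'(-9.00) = 761.99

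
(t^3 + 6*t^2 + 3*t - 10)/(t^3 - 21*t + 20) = (t + 2)/(t - 4)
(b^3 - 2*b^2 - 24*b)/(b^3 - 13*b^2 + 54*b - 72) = b*(b + 4)/(b^2 - 7*b + 12)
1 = 1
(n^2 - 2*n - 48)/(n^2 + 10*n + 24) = (n - 8)/(n + 4)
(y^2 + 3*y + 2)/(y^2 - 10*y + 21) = (y^2 + 3*y + 2)/(y^2 - 10*y + 21)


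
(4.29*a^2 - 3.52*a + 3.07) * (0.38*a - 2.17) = 1.6302*a^3 - 10.6469*a^2 + 8.805*a - 6.6619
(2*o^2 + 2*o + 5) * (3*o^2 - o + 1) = 6*o^4 + 4*o^3 + 15*o^2 - 3*o + 5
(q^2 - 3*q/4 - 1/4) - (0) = q^2 - 3*q/4 - 1/4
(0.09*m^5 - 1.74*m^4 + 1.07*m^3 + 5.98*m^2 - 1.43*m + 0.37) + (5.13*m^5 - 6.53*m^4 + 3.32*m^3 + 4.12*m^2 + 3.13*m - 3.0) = 5.22*m^5 - 8.27*m^4 + 4.39*m^3 + 10.1*m^2 + 1.7*m - 2.63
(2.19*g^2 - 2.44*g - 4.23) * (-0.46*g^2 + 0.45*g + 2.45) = -1.0074*g^4 + 2.1079*g^3 + 6.2133*g^2 - 7.8815*g - 10.3635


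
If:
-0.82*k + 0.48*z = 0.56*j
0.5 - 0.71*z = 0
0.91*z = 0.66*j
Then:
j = 0.97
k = -0.25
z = 0.70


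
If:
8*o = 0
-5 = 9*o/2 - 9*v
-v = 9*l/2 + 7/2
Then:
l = -73/81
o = 0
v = 5/9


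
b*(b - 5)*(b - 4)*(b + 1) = b^4 - 8*b^3 + 11*b^2 + 20*b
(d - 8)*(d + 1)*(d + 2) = d^3 - 5*d^2 - 22*d - 16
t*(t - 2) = t^2 - 2*t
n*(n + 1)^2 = n^3 + 2*n^2 + n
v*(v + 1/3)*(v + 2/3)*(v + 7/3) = v^4 + 10*v^3/3 + 23*v^2/9 + 14*v/27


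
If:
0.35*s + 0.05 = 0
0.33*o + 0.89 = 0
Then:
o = -2.70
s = -0.14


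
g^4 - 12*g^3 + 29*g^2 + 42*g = g*(g - 7)*(g - 6)*(g + 1)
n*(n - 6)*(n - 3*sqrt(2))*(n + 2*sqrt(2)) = n^4 - 6*n^3 - sqrt(2)*n^3 - 12*n^2 + 6*sqrt(2)*n^2 + 72*n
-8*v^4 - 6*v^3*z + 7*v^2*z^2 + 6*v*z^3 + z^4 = (-v + z)*(v + z)*(2*v + z)*(4*v + z)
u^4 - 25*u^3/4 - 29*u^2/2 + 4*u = u*(u - 8)*(u - 1/4)*(u + 2)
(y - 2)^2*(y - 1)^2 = y^4 - 6*y^3 + 13*y^2 - 12*y + 4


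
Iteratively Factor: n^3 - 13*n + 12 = (n - 3)*(n^2 + 3*n - 4) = (n - 3)*(n - 1)*(n + 4)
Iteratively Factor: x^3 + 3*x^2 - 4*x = (x + 4)*(x^2 - x) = x*(x + 4)*(x - 1)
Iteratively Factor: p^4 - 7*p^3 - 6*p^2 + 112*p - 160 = (p - 5)*(p^3 - 2*p^2 - 16*p + 32) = (p - 5)*(p - 4)*(p^2 + 2*p - 8) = (p - 5)*(p - 4)*(p - 2)*(p + 4)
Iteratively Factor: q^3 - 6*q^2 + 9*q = (q - 3)*(q^2 - 3*q) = q*(q - 3)*(q - 3)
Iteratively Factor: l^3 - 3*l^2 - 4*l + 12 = (l - 2)*(l^2 - l - 6) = (l - 2)*(l + 2)*(l - 3)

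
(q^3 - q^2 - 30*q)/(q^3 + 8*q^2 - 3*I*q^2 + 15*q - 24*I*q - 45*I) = q*(q - 6)/(q^2 + 3*q*(1 - I) - 9*I)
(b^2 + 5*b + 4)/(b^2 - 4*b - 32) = (b + 1)/(b - 8)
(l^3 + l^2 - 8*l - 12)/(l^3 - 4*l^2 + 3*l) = (l^2 + 4*l + 4)/(l*(l - 1))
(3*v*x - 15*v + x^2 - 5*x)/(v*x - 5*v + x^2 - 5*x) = (3*v + x)/(v + x)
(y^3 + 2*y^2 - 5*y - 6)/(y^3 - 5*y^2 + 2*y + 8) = (y + 3)/(y - 4)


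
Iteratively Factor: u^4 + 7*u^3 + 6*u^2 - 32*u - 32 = (u + 4)*(u^3 + 3*u^2 - 6*u - 8) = (u + 1)*(u + 4)*(u^2 + 2*u - 8) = (u - 2)*(u + 1)*(u + 4)*(u + 4)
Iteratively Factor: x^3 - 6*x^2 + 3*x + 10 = (x - 5)*(x^2 - x - 2) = (x - 5)*(x + 1)*(x - 2)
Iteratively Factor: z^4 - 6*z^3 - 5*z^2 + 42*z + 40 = (z + 2)*(z^3 - 8*z^2 + 11*z + 20) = (z + 1)*(z + 2)*(z^2 - 9*z + 20) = (z - 4)*(z + 1)*(z + 2)*(z - 5)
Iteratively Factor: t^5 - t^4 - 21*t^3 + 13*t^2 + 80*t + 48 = (t - 3)*(t^4 + 2*t^3 - 15*t^2 - 32*t - 16) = (t - 3)*(t + 4)*(t^3 - 2*t^2 - 7*t - 4) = (t - 3)*(t + 1)*(t + 4)*(t^2 - 3*t - 4) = (t - 4)*(t - 3)*(t + 1)*(t + 4)*(t + 1)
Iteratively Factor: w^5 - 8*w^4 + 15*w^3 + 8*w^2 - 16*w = (w + 1)*(w^4 - 9*w^3 + 24*w^2 - 16*w) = (w - 4)*(w + 1)*(w^3 - 5*w^2 + 4*w) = (w - 4)*(w - 1)*(w + 1)*(w^2 - 4*w) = w*(w - 4)*(w - 1)*(w + 1)*(w - 4)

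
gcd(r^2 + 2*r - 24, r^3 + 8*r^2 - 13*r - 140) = r - 4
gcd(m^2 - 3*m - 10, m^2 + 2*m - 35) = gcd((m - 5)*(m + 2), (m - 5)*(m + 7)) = m - 5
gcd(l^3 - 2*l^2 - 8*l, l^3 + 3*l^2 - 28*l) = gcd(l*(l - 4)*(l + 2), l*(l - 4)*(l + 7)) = l^2 - 4*l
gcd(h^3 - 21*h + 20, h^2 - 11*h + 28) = h - 4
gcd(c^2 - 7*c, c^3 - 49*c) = c^2 - 7*c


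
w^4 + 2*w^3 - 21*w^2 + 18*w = w*(w - 3)*(w - 1)*(w + 6)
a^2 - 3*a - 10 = (a - 5)*(a + 2)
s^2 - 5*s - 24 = (s - 8)*(s + 3)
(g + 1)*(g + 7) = g^2 + 8*g + 7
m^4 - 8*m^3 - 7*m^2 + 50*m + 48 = (m - 8)*(m - 3)*(m + 1)*(m + 2)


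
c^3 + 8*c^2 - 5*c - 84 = (c - 3)*(c + 4)*(c + 7)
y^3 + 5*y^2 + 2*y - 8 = (y - 1)*(y + 2)*(y + 4)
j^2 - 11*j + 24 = (j - 8)*(j - 3)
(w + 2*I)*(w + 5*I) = w^2 + 7*I*w - 10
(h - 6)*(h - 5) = h^2 - 11*h + 30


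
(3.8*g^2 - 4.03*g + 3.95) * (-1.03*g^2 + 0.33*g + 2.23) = -3.914*g^4 + 5.4049*g^3 + 3.0756*g^2 - 7.6834*g + 8.8085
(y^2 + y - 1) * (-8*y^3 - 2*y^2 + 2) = -8*y^5 - 10*y^4 + 6*y^3 + 4*y^2 + 2*y - 2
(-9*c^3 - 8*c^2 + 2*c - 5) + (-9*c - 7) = -9*c^3 - 8*c^2 - 7*c - 12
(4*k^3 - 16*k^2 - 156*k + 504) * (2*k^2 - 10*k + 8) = 8*k^5 - 72*k^4 - 120*k^3 + 2440*k^2 - 6288*k + 4032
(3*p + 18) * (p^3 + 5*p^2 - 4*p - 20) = 3*p^4 + 33*p^3 + 78*p^2 - 132*p - 360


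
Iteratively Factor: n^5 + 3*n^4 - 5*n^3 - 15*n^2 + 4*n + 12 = (n + 1)*(n^4 + 2*n^3 - 7*n^2 - 8*n + 12) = (n - 1)*(n + 1)*(n^3 + 3*n^2 - 4*n - 12) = (n - 1)*(n + 1)*(n + 2)*(n^2 + n - 6) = (n - 1)*(n + 1)*(n + 2)*(n + 3)*(n - 2)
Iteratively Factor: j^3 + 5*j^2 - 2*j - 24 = (j + 3)*(j^2 + 2*j - 8) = (j - 2)*(j + 3)*(j + 4)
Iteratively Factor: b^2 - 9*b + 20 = (b - 5)*(b - 4)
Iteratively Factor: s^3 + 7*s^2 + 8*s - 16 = (s - 1)*(s^2 + 8*s + 16) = (s - 1)*(s + 4)*(s + 4)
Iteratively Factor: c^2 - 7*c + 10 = (c - 5)*(c - 2)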